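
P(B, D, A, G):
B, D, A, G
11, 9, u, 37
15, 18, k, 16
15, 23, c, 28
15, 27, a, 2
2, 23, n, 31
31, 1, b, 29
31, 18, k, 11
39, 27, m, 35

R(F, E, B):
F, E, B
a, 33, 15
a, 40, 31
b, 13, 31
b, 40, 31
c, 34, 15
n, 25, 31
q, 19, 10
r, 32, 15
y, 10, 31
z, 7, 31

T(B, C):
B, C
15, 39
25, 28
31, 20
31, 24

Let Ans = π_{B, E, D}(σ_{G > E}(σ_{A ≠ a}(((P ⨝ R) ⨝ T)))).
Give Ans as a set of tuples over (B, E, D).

{(31, 10, 1), (31, 10, 18), (31, 13, 1), (31, 25, 1), (31, 7, 1), (31, 7, 18)}

Natural join on B: {(15, 18, k, 16, a, 33), (15, 18, k, 16, c, 34), (15, 18, k, 16, r, 32), (15, 23, c, 28, a, 33), (15, 23, c, 28, c, 34), (15, 23, c, 28, r, 32), (15, 27, a, 2, a, 33), (15, 27, a, 2, c, 34), (15, 27, a, 2, r, 32), (31, 1, b, 29, a, 40), (31, 1, b, 29, b, 13), (31, 1, b, 29, b, 40), (31, 1, b, 29, n, 25), (31, 1, b, 29, y, 10), (31, 1, b, 29, z, 7), (31, 18, k, 11, a, 40), (31, 18, k, 11, b, 13), (31, 18, k, 11, b, 40), (31, 18, k, 11, n, 25), (31, 18, k, 11, y, 10), (31, 18, k, 11, z, 7)}
Natural join on B: {(15, 18, k, 16, a, 33, 39), (15, 18, k, 16, c, 34, 39), (15, 18, k, 16, r, 32, 39), (15, 23, c, 28, a, 33, 39), (15, 23, c, 28, c, 34, 39), (15, 23, c, 28, r, 32, 39), (15, 27, a, 2, a, 33, 39), (15, 27, a, 2, c, 34, 39), (15, 27, a, 2, r, 32, 39), (31, 1, b, 29, a, 40, 20), (31, 1, b, 29, a, 40, 24), (31, 1, b, 29, b, 13, 20), (31, 1, b, 29, b, 13, 24), (31, 1, b, 29, b, 40, 20), (31, 1, b, 29, b, 40, 24), (31, 1, b, 29, n, 25, 20), (31, 1, b, 29, n, 25, 24), (31, 1, b, 29, y, 10, 20), (31, 1, b, 29, y, 10, 24), (31, 1, b, 29, z, 7, 20), (31, 1, b, 29, z, 7, 24), (31, 18, k, 11, a, 40, 20), (31, 18, k, 11, a, 40, 24), (31, 18, k, 11, b, 13, 20), (31, 18, k, 11, b, 13, 24), (31, 18, k, 11, b, 40, 20), (31, 18, k, 11, b, 40, 24), (31, 18, k, 11, n, 25, 20), (31, 18, k, 11, n, 25, 24), (31, 18, k, 11, y, 10, 20), (31, 18, k, 11, y, 10, 24), (31, 18, k, 11, z, 7, 20), (31, 18, k, 11, z, 7, 24)}
σ[A ≠ a]: keep tuples satisfying A ≠ a → {(15, 18, k, 16, a, 33, 39), (15, 18, k, 16, c, 34, 39), (15, 18, k, 16, r, 32, 39), (15, 23, c, 28, a, 33, 39), (15, 23, c, 28, c, 34, 39), (15, 23, c, 28, r, 32, 39), (31, 1, b, 29, a, 40, 20), (31, 1, b, 29, a, 40, 24), (31, 1, b, 29, b, 13, 20), (31, 1, b, 29, b, 13, 24), (31, 1, b, 29, b, 40, 20), (31, 1, b, 29, b, 40, 24), (31, 1, b, 29, n, 25, 20), (31, 1, b, 29, n, 25, 24), (31, 1, b, 29, y, 10, 20), (31, 1, b, 29, y, 10, 24), (31, 1, b, 29, z, 7, 20), (31, 1, b, 29, z, 7, 24), (31, 18, k, 11, a, 40, 20), (31, 18, k, 11, a, 40, 24), (31, 18, k, 11, b, 13, 20), (31, 18, k, 11, b, 13, 24), (31, 18, k, 11, b, 40, 20), (31, 18, k, 11, b, 40, 24), (31, 18, k, 11, n, 25, 20), (31, 18, k, 11, n, 25, 24), (31, 18, k, 11, y, 10, 20), (31, 18, k, 11, y, 10, 24), (31, 18, k, 11, z, 7, 20), (31, 18, k, 11, z, 7, 24)}
σ[G > E]: keep tuples satisfying G > E → {(31, 1, b, 29, b, 13, 20), (31, 1, b, 29, b, 13, 24), (31, 1, b, 29, n, 25, 20), (31, 1, b, 29, n, 25, 24), (31, 1, b, 29, y, 10, 20), (31, 1, b, 29, y, 10, 24), (31, 1, b, 29, z, 7, 20), (31, 1, b, 29, z, 7, 24), (31, 18, k, 11, y, 10, 20), (31, 18, k, 11, y, 10, 24), (31, 18, k, 11, z, 7, 20), (31, 18, k, 11, z, 7, 24)}
Projecting to B, E, D (6 duplicate(s) eliminated): {(31, 10, 1), (31, 10, 18), (31, 13, 1), (31, 25, 1), (31, 7, 1), (31, 7, 18)}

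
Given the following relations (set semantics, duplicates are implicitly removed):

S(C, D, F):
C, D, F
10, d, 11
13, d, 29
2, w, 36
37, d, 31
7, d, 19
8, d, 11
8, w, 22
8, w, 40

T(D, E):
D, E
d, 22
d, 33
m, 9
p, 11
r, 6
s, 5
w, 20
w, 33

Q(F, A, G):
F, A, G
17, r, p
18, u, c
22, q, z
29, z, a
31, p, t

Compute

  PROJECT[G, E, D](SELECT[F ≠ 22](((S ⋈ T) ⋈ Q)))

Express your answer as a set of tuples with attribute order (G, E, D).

Natural join on D: {(10, d, 11, 22), (10, d, 11, 33), (13, d, 29, 22), (13, d, 29, 33), (2, w, 36, 20), (2, w, 36, 33), (37, d, 31, 22), (37, d, 31, 33), (7, d, 19, 22), (7, d, 19, 33), (8, d, 11, 22), (8, d, 11, 33), (8, w, 22, 20), (8, w, 22, 33), (8, w, 40, 20), (8, w, 40, 33)}
Natural join on F: {(13, d, 29, 22, z, a), (13, d, 29, 33, z, a), (37, d, 31, 22, p, t), (37, d, 31, 33, p, t), (8, w, 22, 20, q, z), (8, w, 22, 33, q, z)}
Filtering on F ≠ 22 leaves {(13, d, 29, 22, z, a), (13, d, 29, 33, z, a), (37, d, 31, 22, p, t), (37, d, 31, 33, p, t)}.
π_{G, E, D} gives {(a, 22, d), (a, 33, d), (t, 22, d), (t, 33, d)}.

{(a, 22, d), (a, 33, d), (t, 22, d), (t, 33, d)}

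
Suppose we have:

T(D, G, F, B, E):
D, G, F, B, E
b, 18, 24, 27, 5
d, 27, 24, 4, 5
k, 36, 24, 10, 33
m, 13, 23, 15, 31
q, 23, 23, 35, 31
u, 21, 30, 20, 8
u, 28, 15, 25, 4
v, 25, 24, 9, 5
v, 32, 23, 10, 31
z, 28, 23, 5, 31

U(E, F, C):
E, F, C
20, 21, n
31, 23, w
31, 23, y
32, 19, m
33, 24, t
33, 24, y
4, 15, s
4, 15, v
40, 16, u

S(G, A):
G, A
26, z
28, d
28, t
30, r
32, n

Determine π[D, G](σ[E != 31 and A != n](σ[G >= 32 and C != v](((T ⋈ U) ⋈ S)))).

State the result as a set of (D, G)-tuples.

{}

T ⋈ U (natural join on F, E): {(k, 36, 24, 10, 33, t), (k, 36, 24, 10, 33, y), (m, 13, 23, 15, 31, w), (m, 13, 23, 15, 31, y), (q, 23, 23, 35, 31, w), (q, 23, 23, 35, 31, y), (u, 28, 15, 25, 4, s), (u, 28, 15, 25, 4, v), (v, 32, 23, 10, 31, w), (v, 32, 23, 10, 31, y), (z, 28, 23, 5, 31, w), (z, 28, 23, 5, 31, y)}
(T ⋈ U) ⋈ S (natural join on G): {(u, 28, 15, 25, 4, s, d), (u, 28, 15, 25, 4, s, t), (u, 28, 15, 25, 4, v, d), (u, 28, 15, 25, 4, v, t), (v, 32, 23, 10, 31, w, n), (v, 32, 23, 10, 31, y, n), (z, 28, 23, 5, 31, w, d), (z, 28, 23, 5, 31, w, t), (z, 28, 23, 5, 31, y, d), (z, 28, 23, 5, 31, y, t)}
Selection G >= 32 and C != v: {(v, 32, 23, 10, 31, w, n), (v, 32, 23, 10, 31, y, n)}
Selection E != 31 and A != n: {}
Projecting to D, G: {}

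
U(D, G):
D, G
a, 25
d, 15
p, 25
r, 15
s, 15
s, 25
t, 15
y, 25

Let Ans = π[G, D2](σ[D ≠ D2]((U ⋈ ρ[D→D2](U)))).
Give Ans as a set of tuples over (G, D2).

ρ[D→D2]: schema becomes (D2, G); tuples unchanged.
U ⋈ ρ[D→D2](U) (natural join on G): {(a, 25, a), (a, 25, p), (a, 25, s), (a, 25, y), (d, 15, d), (d, 15, r), (d, 15, s), (d, 15, t), (p, 25, a), (p, 25, p), (p, 25, s), (p, 25, y), (r, 15, d), (r, 15, r), (r, 15, s), (r, 15, t), (s, 15, d), (s, 15, r), (s, 15, s), (s, 15, t), (s, 25, a), (s, 25, p), (s, 25, s), (s, 25, y), (t, 15, d), (t, 15, r), (t, 15, s), (t, 15, t), (y, 25, a), (y, 25, p), (y, 25, s), (y, 25, y)}
σ[D ≠ D2]: keep tuples satisfying D ≠ D2 → {(a, 25, p), (a, 25, s), (a, 25, y), (d, 15, r), (d, 15, s), (d, 15, t), (p, 25, a), (p, 25, s), (p, 25, y), (r, 15, d), (r, 15, s), (r, 15, t), (s, 15, d), (s, 15, r), (s, 15, t), (s, 25, a), (s, 25, p), (s, 25, y), (t, 15, d), (t, 15, r), (t, 15, s), (y, 25, a), (y, 25, p), (y, 25, s)}
Projecting to G, D2 (16 duplicate(s) eliminated): {(15, d), (15, r), (15, s), (15, t), (25, a), (25, p), (25, s), (25, y)}

{(15, d), (15, r), (15, s), (15, t), (25, a), (25, p), (25, s), (25, y)}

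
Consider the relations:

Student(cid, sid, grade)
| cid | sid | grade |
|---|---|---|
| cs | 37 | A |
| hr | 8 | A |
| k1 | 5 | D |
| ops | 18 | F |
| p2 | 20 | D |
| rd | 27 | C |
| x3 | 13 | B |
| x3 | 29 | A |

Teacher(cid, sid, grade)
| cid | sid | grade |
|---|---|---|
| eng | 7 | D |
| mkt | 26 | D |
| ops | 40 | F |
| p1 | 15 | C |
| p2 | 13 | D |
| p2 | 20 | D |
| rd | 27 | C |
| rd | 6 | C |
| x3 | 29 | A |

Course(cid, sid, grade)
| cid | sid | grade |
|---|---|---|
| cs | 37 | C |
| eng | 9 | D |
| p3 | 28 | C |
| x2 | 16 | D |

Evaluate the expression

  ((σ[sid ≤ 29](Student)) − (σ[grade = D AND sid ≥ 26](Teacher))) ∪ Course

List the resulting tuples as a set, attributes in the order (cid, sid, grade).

σ[sid ≤ 29]: keep tuples satisfying sid ≤ 29 → {(hr, 8, A), (k1, 5, D), (ops, 18, F), (p2, 20, D), (rd, 27, C), (x3, 13, B), (x3, 29, A)}
σ[grade = D AND sid ≥ 26]: keep tuples satisfying grade = D AND sid ≥ 26 → {(mkt, 26, D)}
Set difference of the two operands is {(hr, 8, A), (k1, 5, D), (ops, 18, F), (p2, 20, D), (rd, 27, C), (x3, 13, B), (x3, 29, A)}.
Set union of the two operands is {(cs, 37, C), (eng, 9, D), (hr, 8, A), (k1, 5, D), (ops, 18, F), (p2, 20, D), (p3, 28, C), (rd, 27, C), (x2, 16, D), (x3, 13, B), (x3, 29, A)}.

{(cs, 37, C), (eng, 9, D), (hr, 8, A), (k1, 5, D), (ops, 18, F), (p2, 20, D), (p3, 28, C), (rd, 27, C), (x2, 16, D), (x3, 13, B), (x3, 29, A)}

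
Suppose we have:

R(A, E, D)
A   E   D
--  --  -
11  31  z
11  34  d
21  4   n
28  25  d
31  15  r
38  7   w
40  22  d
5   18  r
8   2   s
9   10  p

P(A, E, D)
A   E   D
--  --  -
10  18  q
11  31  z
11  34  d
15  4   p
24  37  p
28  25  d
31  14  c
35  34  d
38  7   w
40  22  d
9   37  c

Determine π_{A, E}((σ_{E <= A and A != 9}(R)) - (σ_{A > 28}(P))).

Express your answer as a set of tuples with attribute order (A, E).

Filtering on E <= A and A != 9 leaves {(21, 4, n), (28, 25, d), (31, 15, r), (38, 7, w), (40, 22, d), (8, 2, s)}.
Filtering on A > 28 leaves {(31, 14, c), (35, 34, d), (38, 7, w), (40, 22, d)}.
Set difference of the two operands is {(21, 4, n), (28, 25, d), (31, 15, r), (8, 2, s)}.
Keep only column(s) A, E: {(21, 4), (28, 25), (31, 15), (8, 2)}

{(21, 4), (28, 25), (31, 15), (8, 2)}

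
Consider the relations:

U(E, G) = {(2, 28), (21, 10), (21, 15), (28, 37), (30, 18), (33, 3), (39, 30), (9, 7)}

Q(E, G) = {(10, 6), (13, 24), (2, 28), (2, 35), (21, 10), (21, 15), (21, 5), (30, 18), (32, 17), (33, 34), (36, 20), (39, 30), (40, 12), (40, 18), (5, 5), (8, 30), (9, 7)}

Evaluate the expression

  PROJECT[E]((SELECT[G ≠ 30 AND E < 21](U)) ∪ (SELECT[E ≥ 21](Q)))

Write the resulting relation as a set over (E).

{2, 21, 30, 32, 33, 36, 39, 40, 9}

σ[G ≠ 30 AND E < 21]: keep tuples satisfying G ≠ 30 AND E < 21 → {(2, 28), (9, 7)}
σ[E ≥ 21]: keep tuples satisfying E ≥ 21 → {(21, 10), (21, 15), (21, 5), (30, 18), (32, 17), (33, 34), (36, 20), (39, 30), (40, 12), (40, 18)}
Taking the union: {(2, 28), (21, 10), (21, 15), (21, 5), (30, 18), (32, 17), (33, 34), (36, 20), (39, 30), (40, 12), (40, 18), (9, 7)}
Projecting to E (3 duplicate(s) eliminated): {2, 21, 30, 32, 33, 36, 39, 40, 9}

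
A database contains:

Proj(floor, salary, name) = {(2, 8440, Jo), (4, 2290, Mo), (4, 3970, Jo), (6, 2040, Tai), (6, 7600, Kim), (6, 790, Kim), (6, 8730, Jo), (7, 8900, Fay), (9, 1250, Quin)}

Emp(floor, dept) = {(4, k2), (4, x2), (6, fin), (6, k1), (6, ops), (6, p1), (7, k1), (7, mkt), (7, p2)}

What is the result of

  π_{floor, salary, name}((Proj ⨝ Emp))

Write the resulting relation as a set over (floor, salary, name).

{(4, 2290, Mo), (4, 3970, Jo), (6, 2040, Tai), (6, 7600, Kim), (6, 790, Kim), (6, 8730, Jo), (7, 8900, Fay)}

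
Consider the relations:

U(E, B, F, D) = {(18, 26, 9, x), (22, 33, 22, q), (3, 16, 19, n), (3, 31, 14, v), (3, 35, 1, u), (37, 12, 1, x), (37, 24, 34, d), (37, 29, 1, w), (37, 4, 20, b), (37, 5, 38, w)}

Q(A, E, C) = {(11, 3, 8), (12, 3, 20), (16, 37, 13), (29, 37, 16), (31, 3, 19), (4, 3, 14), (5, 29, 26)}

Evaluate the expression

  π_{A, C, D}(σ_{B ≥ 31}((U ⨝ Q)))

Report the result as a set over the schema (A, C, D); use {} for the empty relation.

Natural join on E: {(3, 16, 19, n, 11, 8), (3, 16, 19, n, 12, 20), (3, 16, 19, n, 31, 19), (3, 16, 19, n, 4, 14), (3, 31, 14, v, 11, 8), (3, 31, 14, v, 12, 20), (3, 31, 14, v, 31, 19), (3, 31, 14, v, 4, 14), (3, 35, 1, u, 11, 8), (3, 35, 1, u, 12, 20), (3, 35, 1, u, 31, 19), (3, 35, 1, u, 4, 14), (37, 12, 1, x, 16, 13), (37, 12, 1, x, 29, 16), (37, 24, 34, d, 16, 13), (37, 24, 34, d, 29, 16), (37, 29, 1, w, 16, 13), (37, 29, 1, w, 29, 16), (37, 4, 20, b, 16, 13), (37, 4, 20, b, 29, 16), (37, 5, 38, w, 16, 13), (37, 5, 38, w, 29, 16)}
σ[B ≥ 31]: keep tuples satisfying B ≥ 31 → {(3, 31, 14, v, 11, 8), (3, 31, 14, v, 12, 20), (3, 31, 14, v, 31, 19), (3, 31, 14, v, 4, 14), (3, 35, 1, u, 11, 8), (3, 35, 1, u, 12, 20), (3, 35, 1, u, 31, 19), (3, 35, 1, u, 4, 14)}
Projecting to A, C, D: {(11, 8, u), (11, 8, v), (12, 20, u), (12, 20, v), (31, 19, u), (31, 19, v), (4, 14, u), (4, 14, v)}

{(11, 8, u), (11, 8, v), (12, 20, u), (12, 20, v), (31, 19, u), (31, 19, v), (4, 14, u), (4, 14, v)}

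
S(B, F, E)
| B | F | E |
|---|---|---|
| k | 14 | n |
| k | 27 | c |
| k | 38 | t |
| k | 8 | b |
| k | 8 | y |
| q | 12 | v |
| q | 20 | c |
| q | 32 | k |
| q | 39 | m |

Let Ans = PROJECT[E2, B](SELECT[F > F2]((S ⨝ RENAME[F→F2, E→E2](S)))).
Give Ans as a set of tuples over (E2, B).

{(b, k), (c, k), (c, q), (k, q), (n, k), (v, q), (y, k)}

ρ[F→F2, E→E2]: schema becomes (B, F2, E2); tuples unchanged.
Joining S and RENAME[F→F2, E→E2](S) on B yields {(k, 14, n, 14, n), (k, 14, n, 27, c), (k, 14, n, 38, t), (k, 14, n, 8, b), (k, 14, n, 8, y), (k, 27, c, 14, n), (k, 27, c, 27, c), (k, 27, c, 38, t), (k, 27, c, 8, b), (k, 27, c, 8, y), (k, 38, t, 14, n), (k, 38, t, 27, c), (k, 38, t, 38, t), (k, 38, t, 8, b), (k, 38, t, 8, y), (k, 8, b, 14, n), (k, 8, b, 27, c), (k, 8, b, 38, t), (k, 8, b, 8, b), (k, 8, b, 8, y), (k, 8, y, 14, n), (k, 8, y, 27, c), (k, 8, y, 38, t), (k, 8, y, 8, b), (k, 8, y, 8, y), (q, 12, v, 12, v), (q, 12, v, 20, c), (q, 12, v, 32, k), (q, 12, v, 39, m), (q, 20, c, 12, v), (q, 20, c, 20, c), (q, 20, c, 32, k), (q, 20, c, 39, m), (q, 32, k, 12, v), (q, 32, k, 20, c), (q, 32, k, 32, k), (q, 32, k, 39, m), (q, 39, m, 12, v), (q, 39, m, 20, c), (q, 39, m, 32, k), (q, 39, m, 39, m)}.
σ[F > F2]: keep tuples satisfying F > F2 → {(k, 14, n, 8, b), (k, 14, n, 8, y), (k, 27, c, 14, n), (k, 27, c, 8, b), (k, 27, c, 8, y), (k, 38, t, 14, n), (k, 38, t, 27, c), (k, 38, t, 8, b), (k, 38, t, 8, y), (q, 20, c, 12, v), (q, 32, k, 12, v), (q, 32, k, 20, c), (q, 39, m, 12, v), (q, 39, m, 20, c), (q, 39, m, 32, k)}
Keep only column(s) E2, B (8 duplicate(s) eliminated): {(b, k), (c, k), (c, q), (k, q), (n, k), (v, q), (y, k)}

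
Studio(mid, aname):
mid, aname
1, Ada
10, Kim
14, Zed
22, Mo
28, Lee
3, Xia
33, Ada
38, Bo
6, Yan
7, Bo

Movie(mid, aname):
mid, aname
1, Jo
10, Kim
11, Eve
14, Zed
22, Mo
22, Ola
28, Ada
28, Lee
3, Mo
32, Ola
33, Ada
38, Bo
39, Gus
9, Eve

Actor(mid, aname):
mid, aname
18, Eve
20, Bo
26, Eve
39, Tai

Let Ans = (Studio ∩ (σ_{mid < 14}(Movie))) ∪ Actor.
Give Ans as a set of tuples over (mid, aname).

Apply σ_{mid < 14}; surviving tuples: {(1, Jo), (10, Kim), (11, Eve), (3, Mo), (9, Eve)}
Set intersection of the two operands is {(10, Kim)}.
Set union of the two operands is {(10, Kim), (18, Eve), (20, Bo), (26, Eve), (39, Tai)}.

{(10, Kim), (18, Eve), (20, Bo), (26, Eve), (39, Tai)}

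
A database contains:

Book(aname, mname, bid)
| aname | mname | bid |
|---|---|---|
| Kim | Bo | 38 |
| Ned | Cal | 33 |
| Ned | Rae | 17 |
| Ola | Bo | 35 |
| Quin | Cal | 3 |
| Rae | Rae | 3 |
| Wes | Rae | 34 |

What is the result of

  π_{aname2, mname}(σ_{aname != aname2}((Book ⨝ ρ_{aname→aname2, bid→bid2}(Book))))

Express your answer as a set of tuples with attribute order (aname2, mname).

ρ[aname→aname2, bid→bid2]: schema becomes (aname2, mname, bid2); tuples unchanged.
Book ⋈ ρ_{aname→aname2, bid→bid2}(Book) (natural join on mname): {(Kim, Bo, 38, Kim, 38), (Kim, Bo, 38, Ola, 35), (Ned, Cal, 33, Ned, 33), (Ned, Cal, 33, Quin, 3), (Ned, Rae, 17, Ned, 17), (Ned, Rae, 17, Rae, 3), (Ned, Rae, 17, Wes, 34), (Ola, Bo, 35, Kim, 38), (Ola, Bo, 35, Ola, 35), (Quin, Cal, 3, Ned, 33), (Quin, Cal, 3, Quin, 3), (Rae, Rae, 3, Ned, 17), (Rae, Rae, 3, Rae, 3), (Rae, Rae, 3, Wes, 34), (Wes, Rae, 34, Ned, 17), (Wes, Rae, 34, Rae, 3), (Wes, Rae, 34, Wes, 34)}
Filtering on aname != aname2 leaves {(Kim, Bo, 38, Ola, 35), (Ned, Cal, 33, Quin, 3), (Ned, Rae, 17, Rae, 3), (Ned, Rae, 17, Wes, 34), (Ola, Bo, 35, Kim, 38), (Quin, Cal, 3, Ned, 33), (Rae, Rae, 3, Ned, 17), (Rae, Rae, 3, Wes, 34), (Wes, Rae, 34, Ned, 17), (Wes, Rae, 34, Rae, 3)}.
π_{aname2, mname} gives {(Kim, Bo), (Ned, Cal), (Ned, Rae), (Ola, Bo), (Quin, Cal), (Rae, Rae), (Wes, Rae)} (3 duplicate(s) eliminated).

{(Kim, Bo), (Ned, Cal), (Ned, Rae), (Ola, Bo), (Quin, Cal), (Rae, Rae), (Wes, Rae)}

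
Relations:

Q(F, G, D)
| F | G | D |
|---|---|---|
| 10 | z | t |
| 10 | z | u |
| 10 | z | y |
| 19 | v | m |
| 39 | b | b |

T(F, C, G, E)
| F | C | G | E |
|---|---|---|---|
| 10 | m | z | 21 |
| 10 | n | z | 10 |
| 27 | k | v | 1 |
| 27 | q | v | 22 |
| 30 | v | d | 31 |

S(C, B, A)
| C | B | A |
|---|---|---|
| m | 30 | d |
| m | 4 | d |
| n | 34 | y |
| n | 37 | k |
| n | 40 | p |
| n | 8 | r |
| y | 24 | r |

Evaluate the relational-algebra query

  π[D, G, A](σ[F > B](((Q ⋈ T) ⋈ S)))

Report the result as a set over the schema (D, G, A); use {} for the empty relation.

Natural join on F, G: {(10, z, t, m, 21), (10, z, t, n, 10), (10, z, u, m, 21), (10, z, u, n, 10), (10, z, y, m, 21), (10, z, y, n, 10)}
Natural join on C: {(10, z, t, m, 21, 30, d), (10, z, t, m, 21, 4, d), (10, z, t, n, 10, 34, y), (10, z, t, n, 10, 37, k), (10, z, t, n, 10, 40, p), (10, z, t, n, 10, 8, r), (10, z, u, m, 21, 30, d), (10, z, u, m, 21, 4, d), (10, z, u, n, 10, 34, y), (10, z, u, n, 10, 37, k), (10, z, u, n, 10, 40, p), (10, z, u, n, 10, 8, r), (10, z, y, m, 21, 30, d), (10, z, y, m, 21, 4, d), (10, z, y, n, 10, 34, y), (10, z, y, n, 10, 37, k), (10, z, y, n, 10, 40, p), (10, z, y, n, 10, 8, r)}
Filtering on F > B leaves {(10, z, t, m, 21, 4, d), (10, z, t, n, 10, 8, r), (10, z, u, m, 21, 4, d), (10, z, u, n, 10, 8, r), (10, z, y, m, 21, 4, d), (10, z, y, n, 10, 8, r)}.
Projecting to D, G, A: {(t, z, d), (t, z, r), (u, z, d), (u, z, r), (y, z, d), (y, z, r)}

{(t, z, d), (t, z, r), (u, z, d), (u, z, r), (y, z, d), (y, z, r)}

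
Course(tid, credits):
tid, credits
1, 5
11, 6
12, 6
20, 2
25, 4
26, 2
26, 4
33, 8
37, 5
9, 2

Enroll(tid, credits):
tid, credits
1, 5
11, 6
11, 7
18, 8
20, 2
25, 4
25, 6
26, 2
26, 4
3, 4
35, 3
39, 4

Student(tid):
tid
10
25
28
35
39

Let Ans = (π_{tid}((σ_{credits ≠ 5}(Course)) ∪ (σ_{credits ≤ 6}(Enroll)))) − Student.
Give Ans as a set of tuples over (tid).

σ[credits ≠ 5]: keep tuples satisfying credits ≠ 5 → {(11, 6), (12, 6), (20, 2), (25, 4), (26, 2), (26, 4), (33, 8), (9, 2)}
σ[credits ≤ 6]: keep tuples satisfying credits ≤ 6 → {(1, 5), (11, 6), (20, 2), (25, 4), (25, 6), (26, 2), (26, 4), (3, 4), (35, 3), (39, 4)}
Union: {(11, 6), (12, 6), (20, 2), (25, 4), (26, 2), (26, 4), (33, 8), (9, 2)} with {(1, 5), (11, 6), (20, 2), (25, 4), (25, 6), (26, 2), (26, 4), (3, 4), (35, 3), (39, 4)} → {(1, 5), (11, 6), (12, 6), (20, 2), (25, 4), (25, 6), (26, 2), (26, 4), (3, 4), (33, 8), (35, 3), (39, 4), (9, 2)}
π[tid]: project onto (tid) (2 duplicate(s) eliminated) → {1, 11, 12, 20, 25, 26, 3, 33, 35, 39, 9}
Difference: {1, 11, 12, 20, 25, 26, 3, 33, 35, 39, 9} with {10, 25, 28, 35, 39} → {1, 11, 12, 20, 26, 3, 33, 9}

{1, 11, 12, 20, 26, 3, 33, 9}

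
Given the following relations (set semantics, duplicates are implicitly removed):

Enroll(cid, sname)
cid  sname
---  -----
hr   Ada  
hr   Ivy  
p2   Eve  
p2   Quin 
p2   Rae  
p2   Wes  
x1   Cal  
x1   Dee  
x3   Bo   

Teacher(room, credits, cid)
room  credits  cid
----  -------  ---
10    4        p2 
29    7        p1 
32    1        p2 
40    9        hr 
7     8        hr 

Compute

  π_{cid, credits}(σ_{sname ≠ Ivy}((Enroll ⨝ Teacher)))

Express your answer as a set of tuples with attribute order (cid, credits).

{(hr, 8), (hr, 9), (p2, 1), (p2, 4)}

Joining Enroll and Teacher on cid yields {(hr, Ada, 40, 9), (hr, Ada, 7, 8), (hr, Ivy, 40, 9), (hr, Ivy, 7, 8), (p2, Eve, 10, 4), (p2, Eve, 32, 1), (p2, Quin, 10, 4), (p2, Quin, 32, 1), (p2, Rae, 10, 4), (p2, Rae, 32, 1), (p2, Wes, 10, 4), (p2, Wes, 32, 1)}.
Selection sname ≠ Ivy: {(hr, Ada, 40, 9), (hr, Ada, 7, 8), (p2, Eve, 10, 4), (p2, Eve, 32, 1), (p2, Quin, 10, 4), (p2, Quin, 32, 1), (p2, Rae, 10, 4), (p2, Rae, 32, 1), (p2, Wes, 10, 4), (p2, Wes, 32, 1)}
π_{cid, credits} gives {(hr, 8), (hr, 9), (p2, 1), (p2, 4)} (6 duplicate(s) eliminated).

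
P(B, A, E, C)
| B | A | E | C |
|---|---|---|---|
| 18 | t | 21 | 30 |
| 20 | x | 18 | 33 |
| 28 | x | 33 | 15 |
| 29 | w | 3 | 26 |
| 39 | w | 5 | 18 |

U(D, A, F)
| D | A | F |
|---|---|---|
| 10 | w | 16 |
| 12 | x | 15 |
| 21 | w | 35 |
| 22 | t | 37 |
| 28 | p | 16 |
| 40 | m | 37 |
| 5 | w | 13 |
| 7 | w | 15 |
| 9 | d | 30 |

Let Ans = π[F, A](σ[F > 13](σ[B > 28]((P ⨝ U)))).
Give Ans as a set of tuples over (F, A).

{(15, w), (16, w), (35, w)}

Natural join on A: {(18, t, 21, 30, 22, 37), (20, x, 18, 33, 12, 15), (28, x, 33, 15, 12, 15), (29, w, 3, 26, 10, 16), (29, w, 3, 26, 21, 35), (29, w, 3, 26, 5, 13), (29, w, 3, 26, 7, 15), (39, w, 5, 18, 10, 16), (39, w, 5, 18, 21, 35), (39, w, 5, 18, 5, 13), (39, w, 5, 18, 7, 15)}
σ[B > 28]: keep tuples satisfying B > 28 → {(29, w, 3, 26, 10, 16), (29, w, 3, 26, 21, 35), (29, w, 3, 26, 5, 13), (29, w, 3, 26, 7, 15), (39, w, 5, 18, 10, 16), (39, w, 5, 18, 21, 35), (39, w, 5, 18, 5, 13), (39, w, 5, 18, 7, 15)}
σ[F > 13]: keep tuples satisfying F > 13 → {(29, w, 3, 26, 10, 16), (29, w, 3, 26, 21, 35), (29, w, 3, 26, 7, 15), (39, w, 5, 18, 10, 16), (39, w, 5, 18, 21, 35), (39, w, 5, 18, 7, 15)}
π_{F, A} gives {(15, w), (16, w), (35, w)} (3 duplicate(s) eliminated).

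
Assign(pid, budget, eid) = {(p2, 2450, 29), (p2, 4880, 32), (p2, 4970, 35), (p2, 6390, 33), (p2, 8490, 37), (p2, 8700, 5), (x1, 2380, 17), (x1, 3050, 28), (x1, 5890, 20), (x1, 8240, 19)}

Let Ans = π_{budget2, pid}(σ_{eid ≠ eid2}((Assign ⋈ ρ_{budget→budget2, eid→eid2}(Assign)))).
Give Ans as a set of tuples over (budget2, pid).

ρ[budget→budget2, eid→eid2]: schema becomes (pid, budget2, eid2); tuples unchanged.
Assign ⋈ ρ_{budget→budget2, eid→eid2}(Assign) (natural join on pid): {(p2, 2450, 29, 2450, 29), (p2, 2450, 29, 4880, 32), (p2, 2450, 29, 4970, 35), (p2, 2450, 29, 6390, 33), (p2, 2450, 29, 8490, 37), (p2, 2450, 29, 8700, 5), (p2, 4880, 32, 2450, 29), (p2, 4880, 32, 4880, 32), (p2, 4880, 32, 4970, 35), (p2, 4880, 32, 6390, 33), (p2, 4880, 32, 8490, 37), (p2, 4880, 32, 8700, 5), (p2, 4970, 35, 2450, 29), (p2, 4970, 35, 4880, 32), (p2, 4970, 35, 4970, 35), (p2, 4970, 35, 6390, 33), (p2, 4970, 35, 8490, 37), (p2, 4970, 35, 8700, 5), (p2, 6390, 33, 2450, 29), (p2, 6390, 33, 4880, 32), (p2, 6390, 33, 4970, 35), (p2, 6390, 33, 6390, 33), (p2, 6390, 33, 8490, 37), (p2, 6390, 33, 8700, 5), (p2, 8490, 37, 2450, 29), (p2, 8490, 37, 4880, 32), (p2, 8490, 37, 4970, 35), (p2, 8490, 37, 6390, 33), (p2, 8490, 37, 8490, 37), (p2, 8490, 37, 8700, 5), (p2, 8700, 5, 2450, 29), (p2, 8700, 5, 4880, 32), (p2, 8700, 5, 4970, 35), (p2, 8700, 5, 6390, 33), (p2, 8700, 5, 8490, 37), (p2, 8700, 5, 8700, 5), (x1, 2380, 17, 2380, 17), (x1, 2380, 17, 3050, 28), (x1, 2380, 17, 5890, 20), (x1, 2380, 17, 8240, 19), (x1, 3050, 28, 2380, 17), (x1, 3050, 28, 3050, 28), (x1, 3050, 28, 5890, 20), (x1, 3050, 28, 8240, 19), (x1, 5890, 20, 2380, 17), (x1, 5890, 20, 3050, 28), (x1, 5890, 20, 5890, 20), (x1, 5890, 20, 8240, 19), (x1, 8240, 19, 2380, 17), (x1, 8240, 19, 3050, 28), (x1, 8240, 19, 5890, 20), (x1, 8240, 19, 8240, 19)}
Apply σ_{eid ≠ eid2}; surviving tuples: {(p2, 2450, 29, 4880, 32), (p2, 2450, 29, 4970, 35), (p2, 2450, 29, 6390, 33), (p2, 2450, 29, 8490, 37), (p2, 2450, 29, 8700, 5), (p2, 4880, 32, 2450, 29), (p2, 4880, 32, 4970, 35), (p2, 4880, 32, 6390, 33), (p2, 4880, 32, 8490, 37), (p2, 4880, 32, 8700, 5), (p2, 4970, 35, 2450, 29), (p2, 4970, 35, 4880, 32), (p2, 4970, 35, 6390, 33), (p2, 4970, 35, 8490, 37), (p2, 4970, 35, 8700, 5), (p2, 6390, 33, 2450, 29), (p2, 6390, 33, 4880, 32), (p2, 6390, 33, 4970, 35), (p2, 6390, 33, 8490, 37), (p2, 6390, 33, 8700, 5), (p2, 8490, 37, 2450, 29), (p2, 8490, 37, 4880, 32), (p2, 8490, 37, 4970, 35), (p2, 8490, 37, 6390, 33), (p2, 8490, 37, 8700, 5), (p2, 8700, 5, 2450, 29), (p2, 8700, 5, 4880, 32), (p2, 8700, 5, 4970, 35), (p2, 8700, 5, 6390, 33), (p2, 8700, 5, 8490, 37), (x1, 2380, 17, 3050, 28), (x1, 2380, 17, 5890, 20), (x1, 2380, 17, 8240, 19), (x1, 3050, 28, 2380, 17), (x1, 3050, 28, 5890, 20), (x1, 3050, 28, 8240, 19), (x1, 5890, 20, 2380, 17), (x1, 5890, 20, 3050, 28), (x1, 5890, 20, 8240, 19), (x1, 8240, 19, 2380, 17), (x1, 8240, 19, 3050, 28), (x1, 8240, 19, 5890, 20)}
Keep only column(s) budget2, pid (32 duplicate(s) eliminated): {(2380, x1), (2450, p2), (3050, x1), (4880, p2), (4970, p2), (5890, x1), (6390, p2), (8240, x1), (8490, p2), (8700, p2)}

{(2380, x1), (2450, p2), (3050, x1), (4880, p2), (4970, p2), (5890, x1), (6390, p2), (8240, x1), (8490, p2), (8700, p2)}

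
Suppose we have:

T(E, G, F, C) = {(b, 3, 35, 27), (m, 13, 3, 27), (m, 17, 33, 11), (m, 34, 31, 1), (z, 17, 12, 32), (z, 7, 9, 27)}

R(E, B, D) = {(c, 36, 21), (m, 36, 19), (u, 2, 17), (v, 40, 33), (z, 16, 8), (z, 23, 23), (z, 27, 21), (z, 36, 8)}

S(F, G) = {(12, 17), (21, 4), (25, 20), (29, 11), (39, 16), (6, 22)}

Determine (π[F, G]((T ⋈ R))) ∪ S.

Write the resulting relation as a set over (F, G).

Joining T and R on E yields {(m, 13, 3, 27, 36, 19), (m, 17, 33, 11, 36, 19), (m, 34, 31, 1, 36, 19), (z, 17, 12, 32, 16, 8), (z, 17, 12, 32, 23, 23), (z, 17, 12, 32, 27, 21), (z, 17, 12, 32, 36, 8), (z, 7, 9, 27, 16, 8), (z, 7, 9, 27, 23, 23), (z, 7, 9, 27, 27, 21), (z, 7, 9, 27, 36, 8)}.
π_{F, G} gives {(12, 17), (3, 13), (31, 34), (33, 17), (9, 7)} (6 duplicate(s) eliminated).
Taking the union: {(12, 17), (21, 4), (25, 20), (29, 11), (3, 13), (31, 34), (33, 17), (39, 16), (6, 22), (9, 7)}

{(12, 17), (21, 4), (25, 20), (29, 11), (3, 13), (31, 34), (33, 17), (39, 16), (6, 22), (9, 7)}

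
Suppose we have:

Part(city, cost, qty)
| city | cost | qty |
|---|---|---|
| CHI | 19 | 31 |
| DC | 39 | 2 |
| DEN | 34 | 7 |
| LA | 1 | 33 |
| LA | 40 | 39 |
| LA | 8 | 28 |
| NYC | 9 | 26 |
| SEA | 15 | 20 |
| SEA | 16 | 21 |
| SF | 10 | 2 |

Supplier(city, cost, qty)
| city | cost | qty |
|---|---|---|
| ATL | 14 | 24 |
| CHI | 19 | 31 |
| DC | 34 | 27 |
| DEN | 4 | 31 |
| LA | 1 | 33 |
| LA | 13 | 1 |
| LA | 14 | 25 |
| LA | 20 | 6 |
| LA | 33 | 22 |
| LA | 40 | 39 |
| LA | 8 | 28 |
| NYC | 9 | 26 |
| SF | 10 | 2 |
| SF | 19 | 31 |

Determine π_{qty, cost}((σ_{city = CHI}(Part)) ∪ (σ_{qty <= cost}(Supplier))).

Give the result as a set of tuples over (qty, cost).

{(1, 13), (2, 10), (22, 33), (27, 34), (31, 19), (39, 40), (6, 20)}

Selection city = CHI: {(CHI, 19, 31)}
Selection qty <= cost: {(DC, 34, 27), (LA, 13, 1), (LA, 20, 6), (LA, 33, 22), (LA, 40, 39), (SF, 10, 2)}
Taking the union: {(CHI, 19, 31), (DC, 34, 27), (LA, 13, 1), (LA, 20, 6), (LA, 33, 22), (LA, 40, 39), (SF, 10, 2)}
Keep only column(s) qty, cost: {(1, 13), (2, 10), (22, 33), (27, 34), (31, 19), (39, 40), (6, 20)}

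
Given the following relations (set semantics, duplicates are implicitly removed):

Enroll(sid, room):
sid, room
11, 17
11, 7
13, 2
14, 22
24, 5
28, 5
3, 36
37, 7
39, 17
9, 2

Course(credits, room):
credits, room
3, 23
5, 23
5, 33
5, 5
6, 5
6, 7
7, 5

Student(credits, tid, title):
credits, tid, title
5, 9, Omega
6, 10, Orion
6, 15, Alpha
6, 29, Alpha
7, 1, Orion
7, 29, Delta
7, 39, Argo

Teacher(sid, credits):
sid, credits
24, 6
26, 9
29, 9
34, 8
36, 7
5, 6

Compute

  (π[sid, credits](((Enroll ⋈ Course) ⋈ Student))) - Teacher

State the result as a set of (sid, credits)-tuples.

Natural join on room: {(11, 7, 6), (24, 5, 5), (24, 5, 6), (24, 5, 7), (28, 5, 5), (28, 5, 6), (28, 5, 7), (37, 7, 6)}
Natural join on credits: {(11, 7, 6, 10, Orion), (11, 7, 6, 15, Alpha), (11, 7, 6, 29, Alpha), (24, 5, 5, 9, Omega), (24, 5, 6, 10, Orion), (24, 5, 6, 15, Alpha), (24, 5, 6, 29, Alpha), (24, 5, 7, 1, Orion), (24, 5, 7, 29, Delta), (24, 5, 7, 39, Argo), (28, 5, 5, 9, Omega), (28, 5, 6, 10, Orion), (28, 5, 6, 15, Alpha), (28, 5, 6, 29, Alpha), (28, 5, 7, 1, Orion), (28, 5, 7, 29, Delta), (28, 5, 7, 39, Argo), (37, 7, 6, 10, Orion), (37, 7, 6, 15, Alpha), (37, 7, 6, 29, Alpha)}
π[sid, credits]: project onto (sid, credits) (12 duplicate(s) eliminated) → {(11, 6), (24, 5), (24, 6), (24, 7), (28, 5), (28, 6), (28, 7), (37, 6)}
Difference: {(11, 6), (24, 5), (24, 6), (24, 7), (28, 5), (28, 6), (28, 7), (37, 6)} with {(24, 6), (26, 9), (29, 9), (34, 8), (36, 7), (5, 6)} → {(11, 6), (24, 5), (24, 7), (28, 5), (28, 6), (28, 7), (37, 6)}

{(11, 6), (24, 5), (24, 7), (28, 5), (28, 6), (28, 7), (37, 6)}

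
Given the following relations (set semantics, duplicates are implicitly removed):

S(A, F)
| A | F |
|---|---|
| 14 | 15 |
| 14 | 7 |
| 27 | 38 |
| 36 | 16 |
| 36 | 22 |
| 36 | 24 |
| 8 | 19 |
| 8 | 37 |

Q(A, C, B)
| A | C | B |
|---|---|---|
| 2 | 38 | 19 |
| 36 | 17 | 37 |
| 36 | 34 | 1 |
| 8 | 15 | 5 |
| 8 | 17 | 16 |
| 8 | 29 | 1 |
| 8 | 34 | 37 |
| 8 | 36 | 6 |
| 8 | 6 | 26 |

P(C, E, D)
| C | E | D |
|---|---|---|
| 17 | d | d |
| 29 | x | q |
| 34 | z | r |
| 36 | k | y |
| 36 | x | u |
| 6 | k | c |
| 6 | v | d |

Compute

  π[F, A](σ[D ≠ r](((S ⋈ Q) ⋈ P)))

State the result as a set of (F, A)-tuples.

{(16, 36), (19, 8), (22, 36), (24, 36), (37, 8)}

Natural join on A: {(36, 16, 17, 37), (36, 16, 34, 1), (36, 22, 17, 37), (36, 22, 34, 1), (36, 24, 17, 37), (36, 24, 34, 1), (8, 19, 15, 5), (8, 19, 17, 16), (8, 19, 29, 1), (8, 19, 34, 37), (8, 19, 36, 6), (8, 19, 6, 26), (8, 37, 15, 5), (8, 37, 17, 16), (8, 37, 29, 1), (8, 37, 34, 37), (8, 37, 36, 6), (8, 37, 6, 26)}
Natural join on C: {(36, 16, 17, 37, d, d), (36, 16, 34, 1, z, r), (36, 22, 17, 37, d, d), (36, 22, 34, 1, z, r), (36, 24, 17, 37, d, d), (36, 24, 34, 1, z, r), (8, 19, 17, 16, d, d), (8, 19, 29, 1, x, q), (8, 19, 34, 37, z, r), (8, 19, 36, 6, k, y), (8, 19, 36, 6, x, u), (8, 19, 6, 26, k, c), (8, 19, 6, 26, v, d), (8, 37, 17, 16, d, d), (8, 37, 29, 1, x, q), (8, 37, 34, 37, z, r), (8, 37, 36, 6, k, y), (8, 37, 36, 6, x, u), (8, 37, 6, 26, k, c), (8, 37, 6, 26, v, d)}
Filtering on D ≠ r leaves {(36, 16, 17, 37, d, d), (36, 22, 17, 37, d, d), (36, 24, 17, 37, d, d), (8, 19, 17, 16, d, d), (8, 19, 29, 1, x, q), (8, 19, 36, 6, k, y), (8, 19, 36, 6, x, u), (8, 19, 6, 26, k, c), (8, 19, 6, 26, v, d), (8, 37, 17, 16, d, d), (8, 37, 29, 1, x, q), (8, 37, 36, 6, k, y), (8, 37, 36, 6, x, u), (8, 37, 6, 26, k, c), (8, 37, 6, 26, v, d)}.
π_{F, A} gives {(16, 36), (19, 8), (22, 36), (24, 36), (37, 8)} (10 duplicate(s) eliminated).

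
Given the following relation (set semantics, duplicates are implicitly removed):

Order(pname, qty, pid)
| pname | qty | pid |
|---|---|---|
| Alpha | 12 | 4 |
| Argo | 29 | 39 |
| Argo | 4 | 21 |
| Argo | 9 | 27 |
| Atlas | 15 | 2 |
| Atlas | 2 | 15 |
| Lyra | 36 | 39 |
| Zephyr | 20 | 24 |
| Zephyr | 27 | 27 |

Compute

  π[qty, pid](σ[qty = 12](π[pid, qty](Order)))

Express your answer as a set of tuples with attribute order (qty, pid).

π_{pid, qty} gives {(15, 2), (2, 15), (21, 4), (24, 20), (27, 27), (27, 9), (39, 29), (39, 36), (4, 12)}.
Apply σ_{qty = 12}; surviving tuples: {(4, 12)}
π_{qty, pid} gives {(12, 4)}.

{(12, 4)}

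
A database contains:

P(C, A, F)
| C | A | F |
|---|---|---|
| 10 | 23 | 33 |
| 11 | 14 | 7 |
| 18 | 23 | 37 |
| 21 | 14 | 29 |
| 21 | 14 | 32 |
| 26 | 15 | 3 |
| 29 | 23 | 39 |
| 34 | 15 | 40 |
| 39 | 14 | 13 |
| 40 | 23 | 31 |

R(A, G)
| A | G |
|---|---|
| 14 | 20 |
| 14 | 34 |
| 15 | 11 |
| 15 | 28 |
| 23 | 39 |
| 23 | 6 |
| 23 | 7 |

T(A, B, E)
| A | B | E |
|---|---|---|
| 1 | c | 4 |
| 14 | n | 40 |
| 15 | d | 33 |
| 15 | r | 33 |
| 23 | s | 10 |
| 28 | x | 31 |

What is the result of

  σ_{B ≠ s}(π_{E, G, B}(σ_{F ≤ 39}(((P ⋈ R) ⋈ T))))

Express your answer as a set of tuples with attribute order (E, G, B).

{(33, 11, d), (33, 11, r), (33, 28, d), (33, 28, r), (40, 20, n), (40, 34, n)}

Joining P and R on A yields {(10, 23, 33, 39), (10, 23, 33, 6), (10, 23, 33, 7), (11, 14, 7, 20), (11, 14, 7, 34), (18, 23, 37, 39), (18, 23, 37, 6), (18, 23, 37, 7), (21, 14, 29, 20), (21, 14, 29, 34), (21, 14, 32, 20), (21, 14, 32, 34), (26, 15, 3, 11), (26, 15, 3, 28), (29, 23, 39, 39), (29, 23, 39, 6), (29, 23, 39, 7), (34, 15, 40, 11), (34, 15, 40, 28), (39, 14, 13, 20), (39, 14, 13, 34), (40, 23, 31, 39), (40, 23, 31, 6), (40, 23, 31, 7)}.
Joining (P ⋈ R) and T on A yields {(10, 23, 33, 39, s, 10), (10, 23, 33, 6, s, 10), (10, 23, 33, 7, s, 10), (11, 14, 7, 20, n, 40), (11, 14, 7, 34, n, 40), (18, 23, 37, 39, s, 10), (18, 23, 37, 6, s, 10), (18, 23, 37, 7, s, 10), (21, 14, 29, 20, n, 40), (21, 14, 29, 34, n, 40), (21, 14, 32, 20, n, 40), (21, 14, 32, 34, n, 40), (26, 15, 3, 11, d, 33), (26, 15, 3, 11, r, 33), (26, 15, 3, 28, d, 33), (26, 15, 3, 28, r, 33), (29, 23, 39, 39, s, 10), (29, 23, 39, 6, s, 10), (29, 23, 39, 7, s, 10), (34, 15, 40, 11, d, 33), (34, 15, 40, 11, r, 33), (34, 15, 40, 28, d, 33), (34, 15, 40, 28, r, 33), (39, 14, 13, 20, n, 40), (39, 14, 13, 34, n, 40), (40, 23, 31, 39, s, 10), (40, 23, 31, 6, s, 10), (40, 23, 31, 7, s, 10)}.
Filtering on F ≤ 39 leaves {(10, 23, 33, 39, s, 10), (10, 23, 33, 6, s, 10), (10, 23, 33, 7, s, 10), (11, 14, 7, 20, n, 40), (11, 14, 7, 34, n, 40), (18, 23, 37, 39, s, 10), (18, 23, 37, 6, s, 10), (18, 23, 37, 7, s, 10), (21, 14, 29, 20, n, 40), (21, 14, 29, 34, n, 40), (21, 14, 32, 20, n, 40), (21, 14, 32, 34, n, 40), (26, 15, 3, 11, d, 33), (26, 15, 3, 11, r, 33), (26, 15, 3, 28, d, 33), (26, 15, 3, 28, r, 33), (29, 23, 39, 39, s, 10), (29, 23, 39, 6, s, 10), (29, 23, 39, 7, s, 10), (39, 14, 13, 20, n, 40), (39, 14, 13, 34, n, 40), (40, 23, 31, 39, s, 10), (40, 23, 31, 6, s, 10), (40, 23, 31, 7, s, 10)}.
Keep only column(s) E, G, B (15 duplicate(s) eliminated): {(10, 39, s), (10, 6, s), (10, 7, s), (33, 11, d), (33, 11, r), (33, 28, d), (33, 28, r), (40, 20, n), (40, 34, n)}
Filtering on B ≠ s leaves {(33, 11, d), (33, 11, r), (33, 28, d), (33, 28, r), (40, 20, n), (40, 34, n)}.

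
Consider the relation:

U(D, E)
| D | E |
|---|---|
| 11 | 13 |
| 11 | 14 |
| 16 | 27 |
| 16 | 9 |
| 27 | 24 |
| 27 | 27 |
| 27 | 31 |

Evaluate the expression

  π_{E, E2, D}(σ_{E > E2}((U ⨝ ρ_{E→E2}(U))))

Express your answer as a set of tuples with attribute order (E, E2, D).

{(14, 13, 11), (27, 24, 27), (27, 9, 16), (31, 24, 27), (31, 27, 27)}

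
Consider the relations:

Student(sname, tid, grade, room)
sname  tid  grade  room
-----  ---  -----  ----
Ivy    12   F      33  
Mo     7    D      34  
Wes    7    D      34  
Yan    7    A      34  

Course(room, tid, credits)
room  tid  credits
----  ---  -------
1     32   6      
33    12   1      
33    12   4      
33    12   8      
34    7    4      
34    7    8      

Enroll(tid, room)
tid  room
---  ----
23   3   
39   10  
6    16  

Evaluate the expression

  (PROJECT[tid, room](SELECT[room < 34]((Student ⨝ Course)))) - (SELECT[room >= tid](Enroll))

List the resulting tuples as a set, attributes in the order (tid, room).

Natural join on tid, room: {(Ivy, 12, F, 33, 1), (Ivy, 12, F, 33, 4), (Ivy, 12, F, 33, 8), (Mo, 7, D, 34, 4), (Mo, 7, D, 34, 8), (Wes, 7, D, 34, 4), (Wes, 7, D, 34, 8), (Yan, 7, A, 34, 4), (Yan, 7, A, 34, 8)}
σ[room < 34]: keep tuples satisfying room < 34 → {(Ivy, 12, F, 33, 1), (Ivy, 12, F, 33, 4), (Ivy, 12, F, 33, 8)}
π_{tid, room} gives {(12, 33)} (2 duplicate(s) eliminated).
σ[room >= tid]: keep tuples satisfying room >= tid → {(6, 16)}
Difference: {(12, 33)} with {(6, 16)} → {(12, 33)}

{(12, 33)}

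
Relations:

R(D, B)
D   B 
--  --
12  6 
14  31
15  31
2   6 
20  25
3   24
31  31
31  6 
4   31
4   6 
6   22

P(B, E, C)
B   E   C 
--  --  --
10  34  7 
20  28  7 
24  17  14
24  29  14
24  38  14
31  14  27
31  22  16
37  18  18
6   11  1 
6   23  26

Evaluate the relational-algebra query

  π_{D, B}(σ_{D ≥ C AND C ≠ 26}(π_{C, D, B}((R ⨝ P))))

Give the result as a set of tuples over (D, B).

{(12, 6), (2, 6), (31, 31), (31, 6), (4, 6)}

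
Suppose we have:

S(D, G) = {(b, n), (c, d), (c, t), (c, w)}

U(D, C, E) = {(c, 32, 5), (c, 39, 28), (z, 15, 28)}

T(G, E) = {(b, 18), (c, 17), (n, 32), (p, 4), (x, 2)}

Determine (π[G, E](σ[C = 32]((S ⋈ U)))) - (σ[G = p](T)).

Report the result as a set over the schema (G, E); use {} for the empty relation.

{(d, 5), (t, 5), (w, 5)}

Joining S and U on D yields {(c, d, 32, 5), (c, d, 39, 28), (c, t, 32, 5), (c, t, 39, 28), (c, w, 32, 5), (c, w, 39, 28)}.
σ[C = 32]: keep tuples satisfying C = 32 → {(c, d, 32, 5), (c, t, 32, 5), (c, w, 32, 5)}
π_{G, E} gives {(d, 5), (t, 5), (w, 5)}.
σ[G = p]: keep tuples satisfying G = p → {(p, 4)}
Set difference of the two operands is {(d, 5), (t, 5), (w, 5)}.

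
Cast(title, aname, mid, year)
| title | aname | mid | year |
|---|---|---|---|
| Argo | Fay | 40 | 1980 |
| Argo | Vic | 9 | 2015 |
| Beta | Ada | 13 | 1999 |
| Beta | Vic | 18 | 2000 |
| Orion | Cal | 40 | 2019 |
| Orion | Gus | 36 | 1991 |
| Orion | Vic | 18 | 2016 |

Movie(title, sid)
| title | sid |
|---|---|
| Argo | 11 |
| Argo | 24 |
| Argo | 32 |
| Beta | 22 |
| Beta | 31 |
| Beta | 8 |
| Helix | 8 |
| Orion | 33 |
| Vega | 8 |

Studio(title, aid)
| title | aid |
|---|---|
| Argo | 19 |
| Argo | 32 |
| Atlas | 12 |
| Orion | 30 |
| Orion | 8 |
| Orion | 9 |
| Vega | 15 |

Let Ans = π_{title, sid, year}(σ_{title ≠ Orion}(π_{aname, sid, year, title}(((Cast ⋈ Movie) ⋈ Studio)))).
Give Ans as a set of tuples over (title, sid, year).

Natural join on title: {(Argo, Fay, 40, 1980, 11), (Argo, Fay, 40, 1980, 24), (Argo, Fay, 40, 1980, 32), (Argo, Vic, 9, 2015, 11), (Argo, Vic, 9, 2015, 24), (Argo, Vic, 9, 2015, 32), (Beta, Ada, 13, 1999, 22), (Beta, Ada, 13, 1999, 31), (Beta, Ada, 13, 1999, 8), (Beta, Vic, 18, 2000, 22), (Beta, Vic, 18, 2000, 31), (Beta, Vic, 18, 2000, 8), (Orion, Cal, 40, 2019, 33), (Orion, Gus, 36, 1991, 33), (Orion, Vic, 18, 2016, 33)}
Natural join on title: {(Argo, Fay, 40, 1980, 11, 19), (Argo, Fay, 40, 1980, 11, 32), (Argo, Fay, 40, 1980, 24, 19), (Argo, Fay, 40, 1980, 24, 32), (Argo, Fay, 40, 1980, 32, 19), (Argo, Fay, 40, 1980, 32, 32), (Argo, Vic, 9, 2015, 11, 19), (Argo, Vic, 9, 2015, 11, 32), (Argo, Vic, 9, 2015, 24, 19), (Argo, Vic, 9, 2015, 24, 32), (Argo, Vic, 9, 2015, 32, 19), (Argo, Vic, 9, 2015, 32, 32), (Orion, Cal, 40, 2019, 33, 30), (Orion, Cal, 40, 2019, 33, 8), (Orion, Cal, 40, 2019, 33, 9), (Orion, Gus, 36, 1991, 33, 30), (Orion, Gus, 36, 1991, 33, 8), (Orion, Gus, 36, 1991, 33, 9), (Orion, Vic, 18, 2016, 33, 30), (Orion, Vic, 18, 2016, 33, 8), (Orion, Vic, 18, 2016, 33, 9)}
Keep only column(s) aname, sid, year, title (12 duplicate(s) eliminated): {(Cal, 33, 2019, Orion), (Fay, 11, 1980, Argo), (Fay, 24, 1980, Argo), (Fay, 32, 1980, Argo), (Gus, 33, 1991, Orion), (Vic, 11, 2015, Argo), (Vic, 24, 2015, Argo), (Vic, 32, 2015, Argo), (Vic, 33, 2016, Orion)}
σ[title ≠ Orion]: keep tuples satisfying title ≠ Orion → {(Fay, 11, 1980, Argo), (Fay, 24, 1980, Argo), (Fay, 32, 1980, Argo), (Vic, 11, 2015, Argo), (Vic, 24, 2015, Argo), (Vic, 32, 2015, Argo)}
Keep only column(s) title, sid, year: {(Argo, 11, 1980), (Argo, 11, 2015), (Argo, 24, 1980), (Argo, 24, 2015), (Argo, 32, 1980), (Argo, 32, 2015)}

{(Argo, 11, 1980), (Argo, 11, 2015), (Argo, 24, 1980), (Argo, 24, 2015), (Argo, 32, 1980), (Argo, 32, 2015)}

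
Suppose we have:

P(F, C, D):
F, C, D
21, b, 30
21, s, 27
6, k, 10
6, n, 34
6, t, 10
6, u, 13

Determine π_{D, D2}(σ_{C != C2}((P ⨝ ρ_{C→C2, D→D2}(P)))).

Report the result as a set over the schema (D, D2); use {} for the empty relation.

ρ[C→C2, D→D2]: schema becomes (F, C2, D2); tuples unchanged.
Natural join on F: {(21, b, 30, b, 30), (21, b, 30, s, 27), (21, s, 27, b, 30), (21, s, 27, s, 27), (6, k, 10, k, 10), (6, k, 10, n, 34), (6, k, 10, t, 10), (6, k, 10, u, 13), (6, n, 34, k, 10), (6, n, 34, n, 34), (6, n, 34, t, 10), (6, n, 34, u, 13), (6, t, 10, k, 10), (6, t, 10, n, 34), (6, t, 10, t, 10), (6, t, 10, u, 13), (6, u, 13, k, 10), (6, u, 13, n, 34), (6, u, 13, t, 10), (6, u, 13, u, 13)}
Selection C != C2: {(21, b, 30, s, 27), (21, s, 27, b, 30), (6, k, 10, n, 34), (6, k, 10, t, 10), (6, k, 10, u, 13), (6, n, 34, k, 10), (6, n, 34, t, 10), (6, n, 34, u, 13), (6, t, 10, k, 10), (6, t, 10, n, 34), (6, t, 10, u, 13), (6, u, 13, k, 10), (6, u, 13, n, 34), (6, u, 13, t, 10)}
π_{D, D2} gives {(10, 10), (10, 13), (10, 34), (13, 10), (13, 34), (27, 30), (30, 27), (34, 10), (34, 13)} (5 duplicate(s) eliminated).

{(10, 10), (10, 13), (10, 34), (13, 10), (13, 34), (27, 30), (30, 27), (34, 10), (34, 13)}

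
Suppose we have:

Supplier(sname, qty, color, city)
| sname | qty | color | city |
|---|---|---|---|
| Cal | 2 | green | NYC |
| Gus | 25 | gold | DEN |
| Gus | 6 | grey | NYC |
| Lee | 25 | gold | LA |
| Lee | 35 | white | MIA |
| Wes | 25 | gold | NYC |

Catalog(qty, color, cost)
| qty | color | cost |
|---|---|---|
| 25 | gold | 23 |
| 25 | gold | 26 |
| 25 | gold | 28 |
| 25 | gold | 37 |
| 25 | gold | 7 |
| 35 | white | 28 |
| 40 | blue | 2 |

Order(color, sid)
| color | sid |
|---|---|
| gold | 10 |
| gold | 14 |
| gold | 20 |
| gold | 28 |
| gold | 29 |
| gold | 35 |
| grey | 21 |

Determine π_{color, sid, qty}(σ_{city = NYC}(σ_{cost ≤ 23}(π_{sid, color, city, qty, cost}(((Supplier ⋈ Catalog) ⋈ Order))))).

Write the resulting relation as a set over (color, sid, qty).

{(gold, 10, 25), (gold, 14, 25), (gold, 20, 25), (gold, 28, 25), (gold, 29, 25), (gold, 35, 25)}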